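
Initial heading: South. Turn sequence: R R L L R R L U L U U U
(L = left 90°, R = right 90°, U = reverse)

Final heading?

Start: South
  R (right (90° clockwise)) -> West
  R (right (90° clockwise)) -> North
  L (left (90° counter-clockwise)) -> West
  L (left (90° counter-clockwise)) -> South
  R (right (90° clockwise)) -> West
  R (right (90° clockwise)) -> North
  L (left (90° counter-clockwise)) -> West
  U (U-turn (180°)) -> East
  L (left (90° counter-clockwise)) -> North
  U (U-turn (180°)) -> South
  U (U-turn (180°)) -> North
  U (U-turn (180°)) -> South
Final: South

Answer: Final heading: South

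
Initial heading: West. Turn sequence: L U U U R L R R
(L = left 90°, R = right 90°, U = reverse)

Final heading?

Answer: Final heading: South

Derivation:
Start: West
  L (left (90° counter-clockwise)) -> South
  U (U-turn (180°)) -> North
  U (U-turn (180°)) -> South
  U (U-turn (180°)) -> North
  R (right (90° clockwise)) -> East
  L (left (90° counter-clockwise)) -> North
  R (right (90° clockwise)) -> East
  R (right (90° clockwise)) -> South
Final: South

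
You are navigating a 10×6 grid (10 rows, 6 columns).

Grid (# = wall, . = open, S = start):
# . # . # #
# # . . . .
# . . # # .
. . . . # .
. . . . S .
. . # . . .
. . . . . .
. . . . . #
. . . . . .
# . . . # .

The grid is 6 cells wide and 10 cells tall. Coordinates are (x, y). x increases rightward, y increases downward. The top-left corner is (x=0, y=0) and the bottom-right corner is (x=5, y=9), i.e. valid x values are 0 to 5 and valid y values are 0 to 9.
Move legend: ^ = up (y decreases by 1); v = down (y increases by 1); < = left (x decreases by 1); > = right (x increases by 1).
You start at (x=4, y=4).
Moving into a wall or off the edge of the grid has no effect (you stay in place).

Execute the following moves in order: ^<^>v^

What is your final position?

Answer: Final position: (x=3, y=3)

Derivation:
Start: (x=4, y=4)
  ^ (up): blocked, stay at (x=4, y=4)
  < (left): (x=4, y=4) -> (x=3, y=4)
  ^ (up): (x=3, y=4) -> (x=3, y=3)
  > (right): blocked, stay at (x=3, y=3)
  v (down): (x=3, y=3) -> (x=3, y=4)
  ^ (up): (x=3, y=4) -> (x=3, y=3)
Final: (x=3, y=3)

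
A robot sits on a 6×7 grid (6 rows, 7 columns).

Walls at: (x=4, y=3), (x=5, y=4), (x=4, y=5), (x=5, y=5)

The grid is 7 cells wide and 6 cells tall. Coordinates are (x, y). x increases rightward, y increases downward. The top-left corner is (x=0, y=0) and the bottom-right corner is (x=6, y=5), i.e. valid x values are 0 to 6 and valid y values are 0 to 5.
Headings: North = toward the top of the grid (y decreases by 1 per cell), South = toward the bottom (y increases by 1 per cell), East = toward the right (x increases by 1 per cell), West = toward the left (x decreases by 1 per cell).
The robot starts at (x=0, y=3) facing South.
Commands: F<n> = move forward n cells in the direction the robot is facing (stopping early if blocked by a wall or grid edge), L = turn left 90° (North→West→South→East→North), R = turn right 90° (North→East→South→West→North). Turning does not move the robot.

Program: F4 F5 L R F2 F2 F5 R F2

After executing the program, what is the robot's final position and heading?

Start: (x=0, y=3), facing South
  F4: move forward 2/4 (blocked), now at (x=0, y=5)
  F5: move forward 0/5 (blocked), now at (x=0, y=5)
  L: turn left, now facing East
  R: turn right, now facing South
  F2: move forward 0/2 (blocked), now at (x=0, y=5)
  F2: move forward 0/2 (blocked), now at (x=0, y=5)
  F5: move forward 0/5 (blocked), now at (x=0, y=5)
  R: turn right, now facing West
  F2: move forward 0/2 (blocked), now at (x=0, y=5)
Final: (x=0, y=5), facing West

Answer: Final position: (x=0, y=5), facing West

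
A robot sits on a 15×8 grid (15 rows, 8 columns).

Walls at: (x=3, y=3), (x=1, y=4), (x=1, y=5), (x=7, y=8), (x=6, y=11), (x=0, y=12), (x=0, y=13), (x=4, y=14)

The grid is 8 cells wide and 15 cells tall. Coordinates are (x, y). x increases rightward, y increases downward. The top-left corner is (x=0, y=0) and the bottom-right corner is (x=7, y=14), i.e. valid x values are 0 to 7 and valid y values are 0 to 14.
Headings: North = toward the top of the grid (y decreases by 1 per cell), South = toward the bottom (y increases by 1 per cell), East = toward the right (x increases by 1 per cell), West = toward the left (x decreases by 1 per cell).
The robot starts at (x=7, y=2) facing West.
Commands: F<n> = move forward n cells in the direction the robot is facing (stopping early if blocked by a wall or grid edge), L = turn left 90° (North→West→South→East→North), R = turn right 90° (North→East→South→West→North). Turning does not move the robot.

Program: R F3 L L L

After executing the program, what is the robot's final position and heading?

Start: (x=7, y=2), facing West
  R: turn right, now facing North
  F3: move forward 2/3 (blocked), now at (x=7, y=0)
  L: turn left, now facing West
  L: turn left, now facing South
  L: turn left, now facing East
Final: (x=7, y=0), facing East

Answer: Final position: (x=7, y=0), facing East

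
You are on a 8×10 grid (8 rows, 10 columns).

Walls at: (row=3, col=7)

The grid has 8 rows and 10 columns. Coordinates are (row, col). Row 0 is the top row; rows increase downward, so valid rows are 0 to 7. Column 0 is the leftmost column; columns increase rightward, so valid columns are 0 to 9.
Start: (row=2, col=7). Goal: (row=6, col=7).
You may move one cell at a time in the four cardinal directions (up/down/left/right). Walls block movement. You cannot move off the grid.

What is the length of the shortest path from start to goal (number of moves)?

BFS from (row=2, col=7) until reaching (row=6, col=7):
  Distance 0: (row=2, col=7)
  Distance 1: (row=1, col=7), (row=2, col=6), (row=2, col=8)
  Distance 2: (row=0, col=7), (row=1, col=6), (row=1, col=8), (row=2, col=5), (row=2, col=9), (row=3, col=6), (row=3, col=8)
  Distance 3: (row=0, col=6), (row=0, col=8), (row=1, col=5), (row=1, col=9), (row=2, col=4), (row=3, col=5), (row=3, col=9), (row=4, col=6), (row=4, col=8)
  Distance 4: (row=0, col=5), (row=0, col=9), (row=1, col=4), (row=2, col=3), (row=3, col=4), (row=4, col=5), (row=4, col=7), (row=4, col=9), (row=5, col=6), (row=5, col=8)
  Distance 5: (row=0, col=4), (row=1, col=3), (row=2, col=2), (row=3, col=3), (row=4, col=4), (row=5, col=5), (row=5, col=7), (row=5, col=9), (row=6, col=6), (row=6, col=8)
  Distance 6: (row=0, col=3), (row=1, col=2), (row=2, col=1), (row=3, col=2), (row=4, col=3), (row=5, col=4), (row=6, col=5), (row=6, col=7), (row=6, col=9), (row=7, col=6), (row=7, col=8)  <- goal reached here
One shortest path (6 moves): (row=2, col=7) -> (row=2, col=8) -> (row=3, col=8) -> (row=4, col=8) -> (row=4, col=7) -> (row=5, col=7) -> (row=6, col=7)

Answer: Shortest path length: 6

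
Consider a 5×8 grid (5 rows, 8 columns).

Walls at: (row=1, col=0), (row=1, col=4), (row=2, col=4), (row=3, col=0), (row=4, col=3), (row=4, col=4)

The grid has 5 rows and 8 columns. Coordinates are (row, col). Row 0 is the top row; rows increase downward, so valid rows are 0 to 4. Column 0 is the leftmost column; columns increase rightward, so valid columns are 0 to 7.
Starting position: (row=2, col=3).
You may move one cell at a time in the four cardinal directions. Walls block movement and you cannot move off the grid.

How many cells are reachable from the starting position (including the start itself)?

BFS flood-fill from (row=2, col=3):
  Distance 0: (row=2, col=3)
  Distance 1: (row=1, col=3), (row=2, col=2), (row=3, col=3)
  Distance 2: (row=0, col=3), (row=1, col=2), (row=2, col=1), (row=3, col=2), (row=3, col=4)
  Distance 3: (row=0, col=2), (row=0, col=4), (row=1, col=1), (row=2, col=0), (row=3, col=1), (row=3, col=5), (row=4, col=2)
  Distance 4: (row=0, col=1), (row=0, col=5), (row=2, col=5), (row=3, col=6), (row=4, col=1), (row=4, col=5)
  Distance 5: (row=0, col=0), (row=0, col=6), (row=1, col=5), (row=2, col=6), (row=3, col=7), (row=4, col=0), (row=4, col=6)
  Distance 6: (row=0, col=7), (row=1, col=6), (row=2, col=7), (row=4, col=7)
  Distance 7: (row=1, col=7)
Total reachable: 34 (grid has 34 open cells total)

Answer: Reachable cells: 34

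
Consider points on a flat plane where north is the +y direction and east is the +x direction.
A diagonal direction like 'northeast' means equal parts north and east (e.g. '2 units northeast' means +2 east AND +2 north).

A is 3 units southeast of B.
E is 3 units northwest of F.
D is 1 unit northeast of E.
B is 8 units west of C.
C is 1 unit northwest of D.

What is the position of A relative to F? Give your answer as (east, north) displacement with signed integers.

Place F at the origin (east=0, north=0).
  E is 3 units northwest of F: delta (east=-3, north=+3); E at (east=-3, north=3).
  D is 1 unit northeast of E: delta (east=+1, north=+1); D at (east=-2, north=4).
  C is 1 unit northwest of D: delta (east=-1, north=+1); C at (east=-3, north=5).
  B is 8 units west of C: delta (east=-8, north=+0); B at (east=-11, north=5).
  A is 3 units southeast of B: delta (east=+3, north=-3); A at (east=-8, north=2).
Therefore A relative to F: (east=-8, north=2).

Answer: A is at (east=-8, north=2) relative to F.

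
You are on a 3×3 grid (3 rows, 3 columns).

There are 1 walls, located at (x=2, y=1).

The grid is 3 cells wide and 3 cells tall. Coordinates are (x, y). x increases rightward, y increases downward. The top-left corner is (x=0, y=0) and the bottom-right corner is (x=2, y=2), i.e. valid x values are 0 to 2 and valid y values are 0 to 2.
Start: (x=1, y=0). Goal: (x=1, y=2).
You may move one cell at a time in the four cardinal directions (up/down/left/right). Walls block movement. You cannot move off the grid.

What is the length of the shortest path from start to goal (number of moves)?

Answer: Shortest path length: 2

Derivation:
BFS from (x=1, y=0) until reaching (x=1, y=2):
  Distance 0: (x=1, y=0)
  Distance 1: (x=0, y=0), (x=2, y=0), (x=1, y=1)
  Distance 2: (x=0, y=1), (x=1, y=2)  <- goal reached here
One shortest path (2 moves): (x=1, y=0) -> (x=1, y=1) -> (x=1, y=2)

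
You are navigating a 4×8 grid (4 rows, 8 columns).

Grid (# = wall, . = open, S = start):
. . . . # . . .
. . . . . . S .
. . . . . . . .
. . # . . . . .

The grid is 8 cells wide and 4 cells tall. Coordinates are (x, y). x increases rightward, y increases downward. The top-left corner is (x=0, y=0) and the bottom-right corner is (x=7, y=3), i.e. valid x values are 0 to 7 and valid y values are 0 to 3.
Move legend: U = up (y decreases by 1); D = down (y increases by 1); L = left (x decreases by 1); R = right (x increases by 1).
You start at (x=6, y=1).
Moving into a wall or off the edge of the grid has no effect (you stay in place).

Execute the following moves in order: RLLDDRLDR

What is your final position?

Answer: Final position: (x=6, y=3)

Derivation:
Start: (x=6, y=1)
  R (right): (x=6, y=1) -> (x=7, y=1)
  L (left): (x=7, y=1) -> (x=6, y=1)
  L (left): (x=6, y=1) -> (x=5, y=1)
  D (down): (x=5, y=1) -> (x=5, y=2)
  D (down): (x=5, y=2) -> (x=5, y=3)
  R (right): (x=5, y=3) -> (x=6, y=3)
  L (left): (x=6, y=3) -> (x=5, y=3)
  D (down): blocked, stay at (x=5, y=3)
  R (right): (x=5, y=3) -> (x=6, y=3)
Final: (x=6, y=3)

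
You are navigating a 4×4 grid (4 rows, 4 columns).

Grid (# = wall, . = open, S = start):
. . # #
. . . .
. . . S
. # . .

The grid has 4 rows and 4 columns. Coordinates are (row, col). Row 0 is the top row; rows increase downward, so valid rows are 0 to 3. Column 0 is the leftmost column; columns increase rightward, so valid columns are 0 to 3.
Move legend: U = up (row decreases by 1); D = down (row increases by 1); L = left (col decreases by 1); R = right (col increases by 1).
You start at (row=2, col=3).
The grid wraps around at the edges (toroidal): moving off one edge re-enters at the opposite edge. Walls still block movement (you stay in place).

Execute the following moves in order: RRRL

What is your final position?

Start: (row=2, col=3)
  R (right): (row=2, col=3) -> (row=2, col=0)
  R (right): (row=2, col=0) -> (row=2, col=1)
  R (right): (row=2, col=1) -> (row=2, col=2)
  L (left): (row=2, col=2) -> (row=2, col=1)
Final: (row=2, col=1)

Answer: Final position: (row=2, col=1)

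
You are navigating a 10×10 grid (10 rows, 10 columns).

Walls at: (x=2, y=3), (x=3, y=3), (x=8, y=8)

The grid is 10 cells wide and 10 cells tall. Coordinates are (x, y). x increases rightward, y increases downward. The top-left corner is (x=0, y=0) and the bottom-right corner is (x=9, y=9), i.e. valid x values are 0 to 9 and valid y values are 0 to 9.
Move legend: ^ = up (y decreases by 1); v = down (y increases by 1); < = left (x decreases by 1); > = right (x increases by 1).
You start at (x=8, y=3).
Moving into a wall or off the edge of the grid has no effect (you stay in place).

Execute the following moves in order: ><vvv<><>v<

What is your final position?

Answer: Final position: (x=7, y=7)

Derivation:
Start: (x=8, y=3)
  > (right): (x=8, y=3) -> (x=9, y=3)
  < (left): (x=9, y=3) -> (x=8, y=3)
  v (down): (x=8, y=3) -> (x=8, y=4)
  v (down): (x=8, y=4) -> (x=8, y=5)
  v (down): (x=8, y=5) -> (x=8, y=6)
  < (left): (x=8, y=6) -> (x=7, y=6)
  > (right): (x=7, y=6) -> (x=8, y=6)
  < (left): (x=8, y=6) -> (x=7, y=6)
  > (right): (x=7, y=6) -> (x=8, y=6)
  v (down): (x=8, y=6) -> (x=8, y=7)
  < (left): (x=8, y=7) -> (x=7, y=7)
Final: (x=7, y=7)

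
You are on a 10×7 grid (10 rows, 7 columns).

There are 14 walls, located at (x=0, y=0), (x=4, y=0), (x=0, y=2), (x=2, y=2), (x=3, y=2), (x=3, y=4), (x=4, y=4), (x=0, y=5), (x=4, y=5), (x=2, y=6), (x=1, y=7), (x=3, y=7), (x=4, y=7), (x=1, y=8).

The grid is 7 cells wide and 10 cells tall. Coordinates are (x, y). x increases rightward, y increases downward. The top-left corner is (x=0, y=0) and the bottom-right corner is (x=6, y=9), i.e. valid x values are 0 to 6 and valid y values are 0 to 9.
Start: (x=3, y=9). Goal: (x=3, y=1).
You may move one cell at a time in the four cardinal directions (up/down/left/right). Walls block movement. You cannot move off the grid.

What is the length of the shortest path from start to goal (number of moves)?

BFS from (x=3, y=9) until reaching (x=3, y=1):
  Distance 0: (x=3, y=9)
  Distance 1: (x=3, y=8), (x=2, y=9), (x=4, y=9)
  Distance 2: (x=2, y=8), (x=4, y=8), (x=1, y=9), (x=5, y=9)
  Distance 3: (x=2, y=7), (x=5, y=8), (x=0, y=9), (x=6, y=9)
  Distance 4: (x=5, y=7), (x=0, y=8), (x=6, y=8)
  Distance 5: (x=5, y=6), (x=0, y=7), (x=6, y=7)
  Distance 6: (x=5, y=5), (x=0, y=6), (x=4, y=6), (x=6, y=6)
  Distance 7: (x=5, y=4), (x=6, y=5), (x=1, y=6), (x=3, y=6)
  Distance 8: (x=5, y=3), (x=6, y=4), (x=1, y=5), (x=3, y=5)
  Distance 9: (x=5, y=2), (x=4, y=3), (x=6, y=3), (x=1, y=4), (x=2, y=5)
  Distance 10: (x=5, y=1), (x=4, y=2), (x=6, y=2), (x=1, y=3), (x=3, y=3), (x=0, y=4), (x=2, y=4)
  Distance 11: (x=5, y=0), (x=4, y=1), (x=6, y=1), (x=1, y=2), (x=0, y=3), (x=2, y=3)
  Distance 12: (x=6, y=0), (x=1, y=1), (x=3, y=1)  <- goal reached here
One shortest path (12 moves): (x=3, y=9) -> (x=4, y=9) -> (x=5, y=9) -> (x=5, y=8) -> (x=5, y=7) -> (x=5, y=6) -> (x=5, y=5) -> (x=5, y=4) -> (x=5, y=3) -> (x=4, y=3) -> (x=4, y=2) -> (x=4, y=1) -> (x=3, y=1)

Answer: Shortest path length: 12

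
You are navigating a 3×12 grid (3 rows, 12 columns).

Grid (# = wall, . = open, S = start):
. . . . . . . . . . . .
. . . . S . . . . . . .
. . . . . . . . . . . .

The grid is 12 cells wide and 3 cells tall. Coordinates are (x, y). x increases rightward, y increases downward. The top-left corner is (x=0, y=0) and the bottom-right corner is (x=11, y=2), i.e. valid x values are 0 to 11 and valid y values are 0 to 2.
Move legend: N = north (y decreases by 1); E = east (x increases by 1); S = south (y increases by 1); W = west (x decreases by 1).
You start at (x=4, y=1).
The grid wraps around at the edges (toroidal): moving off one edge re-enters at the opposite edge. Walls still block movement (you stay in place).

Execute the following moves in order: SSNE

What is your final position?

Start: (x=4, y=1)
  S (south): (x=4, y=1) -> (x=4, y=2)
  S (south): (x=4, y=2) -> (x=4, y=0)
  N (north): (x=4, y=0) -> (x=4, y=2)
  E (east): (x=4, y=2) -> (x=5, y=2)
Final: (x=5, y=2)

Answer: Final position: (x=5, y=2)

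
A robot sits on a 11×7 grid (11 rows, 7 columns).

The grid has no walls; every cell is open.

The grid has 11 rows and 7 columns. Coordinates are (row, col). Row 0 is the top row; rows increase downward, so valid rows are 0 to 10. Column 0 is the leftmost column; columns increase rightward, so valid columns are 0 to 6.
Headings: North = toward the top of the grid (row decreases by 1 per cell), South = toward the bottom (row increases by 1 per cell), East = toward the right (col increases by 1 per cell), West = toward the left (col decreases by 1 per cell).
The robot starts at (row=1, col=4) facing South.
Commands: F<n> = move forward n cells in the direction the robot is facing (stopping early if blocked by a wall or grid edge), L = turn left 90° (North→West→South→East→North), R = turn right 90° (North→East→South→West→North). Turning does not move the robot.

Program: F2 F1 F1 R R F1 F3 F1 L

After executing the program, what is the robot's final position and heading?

Answer: Final position: (row=0, col=4), facing West

Derivation:
Start: (row=1, col=4), facing South
  F2: move forward 2, now at (row=3, col=4)
  F1: move forward 1, now at (row=4, col=4)
  F1: move forward 1, now at (row=5, col=4)
  R: turn right, now facing West
  R: turn right, now facing North
  F1: move forward 1, now at (row=4, col=4)
  F3: move forward 3, now at (row=1, col=4)
  F1: move forward 1, now at (row=0, col=4)
  L: turn left, now facing West
Final: (row=0, col=4), facing West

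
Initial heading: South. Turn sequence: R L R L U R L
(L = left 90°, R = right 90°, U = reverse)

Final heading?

Start: South
  R (right (90° clockwise)) -> West
  L (left (90° counter-clockwise)) -> South
  R (right (90° clockwise)) -> West
  L (left (90° counter-clockwise)) -> South
  U (U-turn (180°)) -> North
  R (right (90° clockwise)) -> East
  L (left (90° counter-clockwise)) -> North
Final: North

Answer: Final heading: North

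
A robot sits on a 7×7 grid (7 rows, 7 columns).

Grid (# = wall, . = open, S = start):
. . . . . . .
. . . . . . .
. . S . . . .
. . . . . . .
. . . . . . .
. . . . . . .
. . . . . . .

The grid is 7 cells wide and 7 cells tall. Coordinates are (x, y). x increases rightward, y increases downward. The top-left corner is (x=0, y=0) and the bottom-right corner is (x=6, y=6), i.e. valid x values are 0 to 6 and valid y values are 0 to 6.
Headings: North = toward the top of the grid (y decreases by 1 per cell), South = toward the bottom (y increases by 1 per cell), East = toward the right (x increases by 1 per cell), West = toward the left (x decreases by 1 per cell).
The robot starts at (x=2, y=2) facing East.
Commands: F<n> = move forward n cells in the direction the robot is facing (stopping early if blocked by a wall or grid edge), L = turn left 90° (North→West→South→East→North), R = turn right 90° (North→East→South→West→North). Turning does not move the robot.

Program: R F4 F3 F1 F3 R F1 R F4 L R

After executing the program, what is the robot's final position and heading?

Answer: Final position: (x=1, y=2), facing North

Derivation:
Start: (x=2, y=2), facing East
  R: turn right, now facing South
  F4: move forward 4, now at (x=2, y=6)
  F3: move forward 0/3 (blocked), now at (x=2, y=6)
  F1: move forward 0/1 (blocked), now at (x=2, y=6)
  F3: move forward 0/3 (blocked), now at (x=2, y=6)
  R: turn right, now facing West
  F1: move forward 1, now at (x=1, y=6)
  R: turn right, now facing North
  F4: move forward 4, now at (x=1, y=2)
  L: turn left, now facing West
  R: turn right, now facing North
Final: (x=1, y=2), facing North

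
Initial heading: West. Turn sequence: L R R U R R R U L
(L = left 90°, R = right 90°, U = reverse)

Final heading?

Start: West
  L (left (90° counter-clockwise)) -> South
  R (right (90° clockwise)) -> West
  R (right (90° clockwise)) -> North
  U (U-turn (180°)) -> South
  R (right (90° clockwise)) -> West
  R (right (90° clockwise)) -> North
  R (right (90° clockwise)) -> East
  U (U-turn (180°)) -> West
  L (left (90° counter-clockwise)) -> South
Final: South

Answer: Final heading: South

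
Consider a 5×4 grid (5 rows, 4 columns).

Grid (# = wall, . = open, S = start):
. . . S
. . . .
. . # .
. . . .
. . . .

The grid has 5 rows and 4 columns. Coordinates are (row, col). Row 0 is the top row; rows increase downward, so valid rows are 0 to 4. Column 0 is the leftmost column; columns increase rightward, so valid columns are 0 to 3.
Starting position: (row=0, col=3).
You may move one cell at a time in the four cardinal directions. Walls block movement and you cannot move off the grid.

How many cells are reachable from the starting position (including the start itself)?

BFS flood-fill from (row=0, col=3):
  Distance 0: (row=0, col=3)
  Distance 1: (row=0, col=2), (row=1, col=3)
  Distance 2: (row=0, col=1), (row=1, col=2), (row=2, col=3)
  Distance 3: (row=0, col=0), (row=1, col=1), (row=3, col=3)
  Distance 4: (row=1, col=0), (row=2, col=1), (row=3, col=2), (row=4, col=3)
  Distance 5: (row=2, col=0), (row=3, col=1), (row=4, col=2)
  Distance 6: (row=3, col=0), (row=4, col=1)
  Distance 7: (row=4, col=0)
Total reachable: 19 (grid has 19 open cells total)

Answer: Reachable cells: 19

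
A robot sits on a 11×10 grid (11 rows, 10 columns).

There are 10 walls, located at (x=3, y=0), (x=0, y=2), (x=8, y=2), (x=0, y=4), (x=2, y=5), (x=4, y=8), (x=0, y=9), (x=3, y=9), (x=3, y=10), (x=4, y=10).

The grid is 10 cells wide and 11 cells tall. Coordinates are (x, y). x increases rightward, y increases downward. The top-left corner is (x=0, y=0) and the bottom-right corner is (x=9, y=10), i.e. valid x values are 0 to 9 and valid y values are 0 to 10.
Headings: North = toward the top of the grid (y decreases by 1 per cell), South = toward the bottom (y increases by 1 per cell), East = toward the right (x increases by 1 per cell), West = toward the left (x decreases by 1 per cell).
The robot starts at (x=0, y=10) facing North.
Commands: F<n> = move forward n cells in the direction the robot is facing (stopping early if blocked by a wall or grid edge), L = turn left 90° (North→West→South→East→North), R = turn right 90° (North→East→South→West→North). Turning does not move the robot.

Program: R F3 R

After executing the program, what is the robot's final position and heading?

Answer: Final position: (x=2, y=10), facing South

Derivation:
Start: (x=0, y=10), facing North
  R: turn right, now facing East
  F3: move forward 2/3 (blocked), now at (x=2, y=10)
  R: turn right, now facing South
Final: (x=2, y=10), facing South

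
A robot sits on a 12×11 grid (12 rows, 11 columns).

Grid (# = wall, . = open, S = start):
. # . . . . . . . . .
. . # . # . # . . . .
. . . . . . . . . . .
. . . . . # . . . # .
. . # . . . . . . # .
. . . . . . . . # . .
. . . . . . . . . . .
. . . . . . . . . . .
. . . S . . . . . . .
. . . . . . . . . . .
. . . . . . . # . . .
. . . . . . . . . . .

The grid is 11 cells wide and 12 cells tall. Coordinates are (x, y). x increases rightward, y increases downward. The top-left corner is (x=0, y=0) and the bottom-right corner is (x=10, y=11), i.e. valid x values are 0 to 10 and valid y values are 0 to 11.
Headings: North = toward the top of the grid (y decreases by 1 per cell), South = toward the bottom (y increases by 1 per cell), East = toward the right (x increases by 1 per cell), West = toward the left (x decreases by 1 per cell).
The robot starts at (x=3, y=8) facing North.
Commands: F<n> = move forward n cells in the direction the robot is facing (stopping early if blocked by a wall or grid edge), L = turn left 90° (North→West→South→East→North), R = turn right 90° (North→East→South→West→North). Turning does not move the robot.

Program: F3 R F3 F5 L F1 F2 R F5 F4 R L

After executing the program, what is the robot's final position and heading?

Start: (x=3, y=8), facing North
  F3: move forward 3, now at (x=3, y=5)
  R: turn right, now facing East
  F3: move forward 3, now at (x=6, y=5)
  F5: move forward 1/5 (blocked), now at (x=7, y=5)
  L: turn left, now facing North
  F1: move forward 1, now at (x=7, y=4)
  F2: move forward 2, now at (x=7, y=2)
  R: turn right, now facing East
  F5: move forward 3/5 (blocked), now at (x=10, y=2)
  F4: move forward 0/4 (blocked), now at (x=10, y=2)
  R: turn right, now facing South
  L: turn left, now facing East
Final: (x=10, y=2), facing East

Answer: Final position: (x=10, y=2), facing East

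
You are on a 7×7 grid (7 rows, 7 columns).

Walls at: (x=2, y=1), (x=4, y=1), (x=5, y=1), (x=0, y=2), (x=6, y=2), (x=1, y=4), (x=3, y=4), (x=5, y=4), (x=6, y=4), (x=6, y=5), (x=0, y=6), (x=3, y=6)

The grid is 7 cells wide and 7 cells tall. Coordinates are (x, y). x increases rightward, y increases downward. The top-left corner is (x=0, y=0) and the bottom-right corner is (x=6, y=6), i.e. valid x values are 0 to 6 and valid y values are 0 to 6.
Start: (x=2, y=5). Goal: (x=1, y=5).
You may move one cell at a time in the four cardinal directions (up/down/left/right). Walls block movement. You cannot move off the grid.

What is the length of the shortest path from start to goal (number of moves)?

Answer: Shortest path length: 1

Derivation:
BFS from (x=2, y=5) until reaching (x=1, y=5):
  Distance 0: (x=2, y=5)
  Distance 1: (x=2, y=4), (x=1, y=5), (x=3, y=5), (x=2, y=6)  <- goal reached here
One shortest path (1 moves): (x=2, y=5) -> (x=1, y=5)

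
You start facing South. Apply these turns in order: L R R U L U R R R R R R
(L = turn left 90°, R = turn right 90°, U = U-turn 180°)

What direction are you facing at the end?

Answer: Final heading: North

Derivation:
Start: South
  L (left (90° counter-clockwise)) -> East
  R (right (90° clockwise)) -> South
  R (right (90° clockwise)) -> West
  U (U-turn (180°)) -> East
  L (left (90° counter-clockwise)) -> North
  U (U-turn (180°)) -> South
  R (right (90° clockwise)) -> West
  R (right (90° clockwise)) -> North
  R (right (90° clockwise)) -> East
  R (right (90° clockwise)) -> South
  R (right (90° clockwise)) -> West
  R (right (90° clockwise)) -> North
Final: North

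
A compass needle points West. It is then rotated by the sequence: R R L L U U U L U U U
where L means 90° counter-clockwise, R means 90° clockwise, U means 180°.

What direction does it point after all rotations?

Answer: Final heading: South

Derivation:
Start: West
  R (right (90° clockwise)) -> North
  R (right (90° clockwise)) -> East
  L (left (90° counter-clockwise)) -> North
  L (left (90° counter-clockwise)) -> West
  U (U-turn (180°)) -> East
  U (U-turn (180°)) -> West
  U (U-turn (180°)) -> East
  L (left (90° counter-clockwise)) -> North
  U (U-turn (180°)) -> South
  U (U-turn (180°)) -> North
  U (U-turn (180°)) -> South
Final: South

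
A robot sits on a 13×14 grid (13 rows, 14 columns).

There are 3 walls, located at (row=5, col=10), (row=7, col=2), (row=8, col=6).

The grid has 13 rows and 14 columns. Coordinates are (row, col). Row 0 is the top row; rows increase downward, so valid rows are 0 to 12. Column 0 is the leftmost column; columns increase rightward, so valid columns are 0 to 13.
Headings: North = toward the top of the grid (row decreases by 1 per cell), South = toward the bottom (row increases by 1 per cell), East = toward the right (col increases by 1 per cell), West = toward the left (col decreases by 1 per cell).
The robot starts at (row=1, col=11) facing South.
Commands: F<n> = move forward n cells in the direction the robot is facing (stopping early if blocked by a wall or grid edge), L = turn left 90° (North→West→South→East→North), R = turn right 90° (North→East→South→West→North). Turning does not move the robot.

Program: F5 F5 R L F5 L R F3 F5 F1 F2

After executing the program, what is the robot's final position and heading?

Answer: Final position: (row=12, col=11), facing South

Derivation:
Start: (row=1, col=11), facing South
  F5: move forward 5, now at (row=6, col=11)
  F5: move forward 5, now at (row=11, col=11)
  R: turn right, now facing West
  L: turn left, now facing South
  F5: move forward 1/5 (blocked), now at (row=12, col=11)
  L: turn left, now facing East
  R: turn right, now facing South
  F3: move forward 0/3 (blocked), now at (row=12, col=11)
  F5: move forward 0/5 (blocked), now at (row=12, col=11)
  F1: move forward 0/1 (blocked), now at (row=12, col=11)
  F2: move forward 0/2 (blocked), now at (row=12, col=11)
Final: (row=12, col=11), facing South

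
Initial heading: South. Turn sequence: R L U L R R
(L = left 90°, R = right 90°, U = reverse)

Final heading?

Answer: Final heading: East

Derivation:
Start: South
  R (right (90° clockwise)) -> West
  L (left (90° counter-clockwise)) -> South
  U (U-turn (180°)) -> North
  L (left (90° counter-clockwise)) -> West
  R (right (90° clockwise)) -> North
  R (right (90° clockwise)) -> East
Final: East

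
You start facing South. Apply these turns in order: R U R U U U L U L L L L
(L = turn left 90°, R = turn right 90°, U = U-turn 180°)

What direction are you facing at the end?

Answer: Final heading: East

Derivation:
Start: South
  R (right (90° clockwise)) -> West
  U (U-turn (180°)) -> East
  R (right (90° clockwise)) -> South
  U (U-turn (180°)) -> North
  U (U-turn (180°)) -> South
  U (U-turn (180°)) -> North
  L (left (90° counter-clockwise)) -> West
  U (U-turn (180°)) -> East
  L (left (90° counter-clockwise)) -> North
  L (left (90° counter-clockwise)) -> West
  L (left (90° counter-clockwise)) -> South
  L (left (90° counter-clockwise)) -> East
Final: East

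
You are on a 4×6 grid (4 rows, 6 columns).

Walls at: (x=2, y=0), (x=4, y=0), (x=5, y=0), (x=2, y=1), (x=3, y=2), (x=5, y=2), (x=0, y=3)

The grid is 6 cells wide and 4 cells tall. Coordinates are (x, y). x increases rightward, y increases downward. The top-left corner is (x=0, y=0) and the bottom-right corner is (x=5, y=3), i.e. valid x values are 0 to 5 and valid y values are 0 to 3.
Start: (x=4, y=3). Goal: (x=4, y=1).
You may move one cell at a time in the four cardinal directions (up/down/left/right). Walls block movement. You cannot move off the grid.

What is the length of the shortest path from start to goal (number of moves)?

BFS from (x=4, y=3) until reaching (x=4, y=1):
  Distance 0: (x=4, y=3)
  Distance 1: (x=4, y=2), (x=3, y=3), (x=5, y=3)
  Distance 2: (x=4, y=1), (x=2, y=3)  <- goal reached here
One shortest path (2 moves): (x=4, y=3) -> (x=4, y=2) -> (x=4, y=1)

Answer: Shortest path length: 2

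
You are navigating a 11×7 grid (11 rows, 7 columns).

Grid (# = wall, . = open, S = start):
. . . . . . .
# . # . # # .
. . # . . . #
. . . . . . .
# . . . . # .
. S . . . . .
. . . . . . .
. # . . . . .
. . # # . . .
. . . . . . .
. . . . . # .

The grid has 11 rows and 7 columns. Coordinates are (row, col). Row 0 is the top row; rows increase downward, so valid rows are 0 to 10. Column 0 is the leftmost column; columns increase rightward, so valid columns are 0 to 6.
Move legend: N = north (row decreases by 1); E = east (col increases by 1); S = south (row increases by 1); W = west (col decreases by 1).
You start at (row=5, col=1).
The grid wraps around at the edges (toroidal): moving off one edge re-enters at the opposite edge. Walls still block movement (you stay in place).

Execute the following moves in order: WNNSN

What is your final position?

Answer: Final position: (row=5, col=0)

Derivation:
Start: (row=5, col=1)
  W (west): (row=5, col=1) -> (row=5, col=0)
  N (north): blocked, stay at (row=5, col=0)
  N (north): blocked, stay at (row=5, col=0)
  S (south): (row=5, col=0) -> (row=6, col=0)
  N (north): (row=6, col=0) -> (row=5, col=0)
Final: (row=5, col=0)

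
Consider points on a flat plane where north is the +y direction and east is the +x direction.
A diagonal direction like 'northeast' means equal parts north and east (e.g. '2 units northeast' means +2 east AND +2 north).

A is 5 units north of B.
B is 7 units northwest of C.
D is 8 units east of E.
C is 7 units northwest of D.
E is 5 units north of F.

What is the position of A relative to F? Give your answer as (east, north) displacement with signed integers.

Place F at the origin (east=0, north=0).
  E is 5 units north of F: delta (east=+0, north=+5); E at (east=0, north=5).
  D is 8 units east of E: delta (east=+8, north=+0); D at (east=8, north=5).
  C is 7 units northwest of D: delta (east=-7, north=+7); C at (east=1, north=12).
  B is 7 units northwest of C: delta (east=-7, north=+7); B at (east=-6, north=19).
  A is 5 units north of B: delta (east=+0, north=+5); A at (east=-6, north=24).
Therefore A relative to F: (east=-6, north=24).

Answer: A is at (east=-6, north=24) relative to F.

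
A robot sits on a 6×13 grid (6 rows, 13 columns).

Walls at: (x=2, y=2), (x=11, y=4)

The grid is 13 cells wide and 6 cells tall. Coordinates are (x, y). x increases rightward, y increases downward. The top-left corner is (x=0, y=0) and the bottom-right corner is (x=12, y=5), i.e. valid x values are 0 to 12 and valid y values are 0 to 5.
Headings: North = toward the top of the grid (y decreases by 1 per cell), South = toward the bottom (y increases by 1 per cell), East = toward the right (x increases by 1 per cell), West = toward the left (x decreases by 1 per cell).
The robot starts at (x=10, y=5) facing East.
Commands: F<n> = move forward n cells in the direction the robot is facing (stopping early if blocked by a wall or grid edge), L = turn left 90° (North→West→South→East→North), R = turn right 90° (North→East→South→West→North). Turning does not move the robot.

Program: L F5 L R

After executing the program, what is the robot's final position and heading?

Start: (x=10, y=5), facing East
  L: turn left, now facing North
  F5: move forward 5, now at (x=10, y=0)
  L: turn left, now facing West
  R: turn right, now facing North
Final: (x=10, y=0), facing North

Answer: Final position: (x=10, y=0), facing North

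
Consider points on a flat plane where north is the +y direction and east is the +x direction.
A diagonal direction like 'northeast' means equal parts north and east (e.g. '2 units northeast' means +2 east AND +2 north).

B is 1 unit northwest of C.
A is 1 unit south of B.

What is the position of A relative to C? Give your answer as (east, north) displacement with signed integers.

Place C at the origin (east=0, north=0).
  B is 1 unit northwest of C: delta (east=-1, north=+1); B at (east=-1, north=1).
  A is 1 unit south of B: delta (east=+0, north=-1); A at (east=-1, north=0).
Therefore A relative to C: (east=-1, north=0).

Answer: A is at (east=-1, north=0) relative to C.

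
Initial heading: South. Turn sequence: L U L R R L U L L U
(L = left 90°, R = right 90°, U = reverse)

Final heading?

Answer: Final heading: East

Derivation:
Start: South
  L (left (90° counter-clockwise)) -> East
  U (U-turn (180°)) -> West
  L (left (90° counter-clockwise)) -> South
  R (right (90° clockwise)) -> West
  R (right (90° clockwise)) -> North
  L (left (90° counter-clockwise)) -> West
  U (U-turn (180°)) -> East
  L (left (90° counter-clockwise)) -> North
  L (left (90° counter-clockwise)) -> West
  U (U-turn (180°)) -> East
Final: East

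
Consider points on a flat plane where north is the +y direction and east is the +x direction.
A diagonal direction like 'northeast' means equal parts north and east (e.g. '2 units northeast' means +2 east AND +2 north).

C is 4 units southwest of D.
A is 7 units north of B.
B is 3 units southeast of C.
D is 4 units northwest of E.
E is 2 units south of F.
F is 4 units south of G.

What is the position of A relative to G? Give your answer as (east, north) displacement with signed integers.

Place G at the origin (east=0, north=0).
  F is 4 units south of G: delta (east=+0, north=-4); F at (east=0, north=-4).
  E is 2 units south of F: delta (east=+0, north=-2); E at (east=0, north=-6).
  D is 4 units northwest of E: delta (east=-4, north=+4); D at (east=-4, north=-2).
  C is 4 units southwest of D: delta (east=-4, north=-4); C at (east=-8, north=-6).
  B is 3 units southeast of C: delta (east=+3, north=-3); B at (east=-5, north=-9).
  A is 7 units north of B: delta (east=+0, north=+7); A at (east=-5, north=-2).
Therefore A relative to G: (east=-5, north=-2).

Answer: A is at (east=-5, north=-2) relative to G.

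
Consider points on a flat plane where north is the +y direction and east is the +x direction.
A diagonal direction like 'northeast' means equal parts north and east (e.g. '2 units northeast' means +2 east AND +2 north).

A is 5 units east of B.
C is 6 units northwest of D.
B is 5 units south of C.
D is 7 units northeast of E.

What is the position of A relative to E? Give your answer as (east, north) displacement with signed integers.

Place E at the origin (east=0, north=0).
  D is 7 units northeast of E: delta (east=+7, north=+7); D at (east=7, north=7).
  C is 6 units northwest of D: delta (east=-6, north=+6); C at (east=1, north=13).
  B is 5 units south of C: delta (east=+0, north=-5); B at (east=1, north=8).
  A is 5 units east of B: delta (east=+5, north=+0); A at (east=6, north=8).
Therefore A relative to E: (east=6, north=8).

Answer: A is at (east=6, north=8) relative to E.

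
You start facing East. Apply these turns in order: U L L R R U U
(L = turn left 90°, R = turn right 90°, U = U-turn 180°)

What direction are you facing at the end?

Start: East
  U (U-turn (180°)) -> West
  L (left (90° counter-clockwise)) -> South
  L (left (90° counter-clockwise)) -> East
  R (right (90° clockwise)) -> South
  R (right (90° clockwise)) -> West
  U (U-turn (180°)) -> East
  U (U-turn (180°)) -> West
Final: West

Answer: Final heading: West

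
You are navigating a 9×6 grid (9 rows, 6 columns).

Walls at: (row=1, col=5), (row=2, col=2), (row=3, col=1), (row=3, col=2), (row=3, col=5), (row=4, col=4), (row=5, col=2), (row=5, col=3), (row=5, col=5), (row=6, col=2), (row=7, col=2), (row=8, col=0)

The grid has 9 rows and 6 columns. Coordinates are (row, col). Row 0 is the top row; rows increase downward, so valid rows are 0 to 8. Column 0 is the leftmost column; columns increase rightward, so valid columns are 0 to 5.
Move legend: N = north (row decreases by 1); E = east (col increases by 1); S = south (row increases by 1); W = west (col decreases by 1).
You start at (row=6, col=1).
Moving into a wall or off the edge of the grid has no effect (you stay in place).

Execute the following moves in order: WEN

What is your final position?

Answer: Final position: (row=5, col=1)

Derivation:
Start: (row=6, col=1)
  W (west): (row=6, col=1) -> (row=6, col=0)
  E (east): (row=6, col=0) -> (row=6, col=1)
  N (north): (row=6, col=1) -> (row=5, col=1)
Final: (row=5, col=1)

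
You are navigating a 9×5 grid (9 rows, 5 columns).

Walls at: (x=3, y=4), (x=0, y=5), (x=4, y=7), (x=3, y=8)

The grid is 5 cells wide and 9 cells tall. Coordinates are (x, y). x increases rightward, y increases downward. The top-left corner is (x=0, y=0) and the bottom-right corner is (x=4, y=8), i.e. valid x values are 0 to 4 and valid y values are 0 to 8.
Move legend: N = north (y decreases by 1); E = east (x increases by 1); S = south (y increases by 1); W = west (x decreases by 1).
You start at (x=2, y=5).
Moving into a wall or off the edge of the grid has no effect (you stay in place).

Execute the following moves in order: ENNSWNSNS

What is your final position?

Answer: Final position: (x=2, y=6)

Derivation:
Start: (x=2, y=5)
  E (east): (x=2, y=5) -> (x=3, y=5)
  N (north): blocked, stay at (x=3, y=5)
  N (north): blocked, stay at (x=3, y=5)
  S (south): (x=3, y=5) -> (x=3, y=6)
  W (west): (x=3, y=6) -> (x=2, y=6)
  N (north): (x=2, y=6) -> (x=2, y=5)
  S (south): (x=2, y=5) -> (x=2, y=6)
  N (north): (x=2, y=6) -> (x=2, y=5)
  S (south): (x=2, y=5) -> (x=2, y=6)
Final: (x=2, y=6)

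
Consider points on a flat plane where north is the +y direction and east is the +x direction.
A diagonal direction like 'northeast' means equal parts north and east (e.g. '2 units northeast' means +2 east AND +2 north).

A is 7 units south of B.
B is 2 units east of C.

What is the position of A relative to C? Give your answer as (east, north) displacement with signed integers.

Place C at the origin (east=0, north=0).
  B is 2 units east of C: delta (east=+2, north=+0); B at (east=2, north=0).
  A is 7 units south of B: delta (east=+0, north=-7); A at (east=2, north=-7).
Therefore A relative to C: (east=2, north=-7).

Answer: A is at (east=2, north=-7) relative to C.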